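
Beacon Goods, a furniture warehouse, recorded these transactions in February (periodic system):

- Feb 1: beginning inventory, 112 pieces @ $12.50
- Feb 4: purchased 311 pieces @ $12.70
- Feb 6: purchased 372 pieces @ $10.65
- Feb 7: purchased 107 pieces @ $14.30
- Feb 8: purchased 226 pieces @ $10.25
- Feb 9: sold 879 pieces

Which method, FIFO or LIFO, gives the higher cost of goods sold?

FIFO COGS: 112 @ $12.50 + 311 @ $12.70 + 372 @ $10.65 + 84 @ $14.30 = $10,512.70
LIFO COGS: 226 @ $10.25 + 107 @ $14.30 + 372 @ $10.65 + 174 @ $12.70 = $10,018.20

FIFO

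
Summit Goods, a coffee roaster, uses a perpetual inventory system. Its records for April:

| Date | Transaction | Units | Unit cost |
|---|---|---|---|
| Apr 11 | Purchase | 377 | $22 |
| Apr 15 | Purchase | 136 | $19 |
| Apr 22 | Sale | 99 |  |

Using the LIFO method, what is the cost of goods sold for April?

COGS = $1,881

Apr 22, 99 sold [LIFO — newest first]: 99 @ $19 = $1,881
Ending inventory: 377 @ $22 + 37 @ $19 = $8,997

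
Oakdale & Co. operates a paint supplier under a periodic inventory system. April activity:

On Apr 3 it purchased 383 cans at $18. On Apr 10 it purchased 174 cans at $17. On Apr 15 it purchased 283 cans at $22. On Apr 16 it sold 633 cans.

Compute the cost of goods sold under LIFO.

Apr 16, 633 sold [LIFO — newest first]: 283 @ $22 + 174 @ $17 + 176 @ $18 = $12,352
Ending inventory: 207 @ $18 = $3,726

COGS = $12,352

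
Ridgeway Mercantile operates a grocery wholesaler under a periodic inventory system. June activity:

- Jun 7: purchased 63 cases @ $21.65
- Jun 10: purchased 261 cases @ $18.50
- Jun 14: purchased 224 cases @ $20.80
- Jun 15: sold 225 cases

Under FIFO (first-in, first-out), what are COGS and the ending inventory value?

COGS = $4,360.95; ending inventory = $6,490.70

Jun 15, 225 sold [FIFO — oldest first]: 63 @ $21.65 + 162 @ $18.50 = $4,360.95
Ending inventory: 99 @ $18.50 + 224 @ $20.80 = $6,490.70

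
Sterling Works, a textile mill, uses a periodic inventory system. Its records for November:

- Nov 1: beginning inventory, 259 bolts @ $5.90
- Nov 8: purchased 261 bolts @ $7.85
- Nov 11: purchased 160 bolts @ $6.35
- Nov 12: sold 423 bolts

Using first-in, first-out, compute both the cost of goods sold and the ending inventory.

COGS = $2,815.50; ending inventory = $1,777.45

Nov 12, 423 sold [FIFO — oldest first]: 259 @ $5.90 + 164 @ $7.85 = $2,815.50
Ending inventory: 97 @ $7.85 + 160 @ $6.35 = $1,777.45
Check: goods available $4,592.95 = COGS $2,815.50 + ending $1,777.45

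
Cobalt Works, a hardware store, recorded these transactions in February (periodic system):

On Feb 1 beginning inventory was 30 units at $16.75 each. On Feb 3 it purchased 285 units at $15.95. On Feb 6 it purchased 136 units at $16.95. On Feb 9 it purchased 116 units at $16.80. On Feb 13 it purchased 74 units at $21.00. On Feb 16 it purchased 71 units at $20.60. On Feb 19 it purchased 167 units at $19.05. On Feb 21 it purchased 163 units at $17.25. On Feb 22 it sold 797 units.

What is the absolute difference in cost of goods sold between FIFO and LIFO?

FIFO COGS: 30 @ $16.75 + 285 @ $15.95 + 136 @ $16.95 + 116 @ $16.80 + 74 @ $21.00 + 71 @ $20.60 + 85 @ $19.05 = $13,938.10
LIFO COGS: 163 @ $17.25 + 167 @ $19.05 + 71 @ $20.60 + 74 @ $21.00 + 116 @ $16.80 + 136 @ $16.95 + 70 @ $15.95 = $14,380.20
Difference = |$13,938.10 − $14,380.20| = $442.10

$442.10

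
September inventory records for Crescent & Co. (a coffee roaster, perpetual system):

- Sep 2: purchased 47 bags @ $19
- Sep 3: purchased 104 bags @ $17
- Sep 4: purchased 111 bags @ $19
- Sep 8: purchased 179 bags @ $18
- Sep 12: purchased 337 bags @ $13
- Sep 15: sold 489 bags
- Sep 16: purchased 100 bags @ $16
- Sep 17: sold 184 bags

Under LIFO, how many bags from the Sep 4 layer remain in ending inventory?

54

Sep 15, 489 sold [LIFO — newest first]: 337 @ $13 + 152 @ $18 = $7,117
Sep 17, 184 sold [LIFO — newest first]: 100 @ $16 + 27 @ $18 + 57 @ $19 = $3,169
Total COGS = $7,117 + $3,169 = $10,286
Ending inventory: 47 @ $19 + 104 @ $17 + 54 @ $19 = $3,687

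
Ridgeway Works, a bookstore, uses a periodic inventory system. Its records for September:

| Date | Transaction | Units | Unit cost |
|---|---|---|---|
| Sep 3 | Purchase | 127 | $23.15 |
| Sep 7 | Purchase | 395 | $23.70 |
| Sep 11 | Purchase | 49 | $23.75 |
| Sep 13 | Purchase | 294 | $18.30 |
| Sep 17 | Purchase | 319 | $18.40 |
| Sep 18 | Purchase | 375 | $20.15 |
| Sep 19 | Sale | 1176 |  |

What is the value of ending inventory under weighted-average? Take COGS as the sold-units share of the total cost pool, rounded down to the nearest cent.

Sep 19, sell 1176: 1176/1559 × $32,271.35 → $24,343.23
Ending inventory (cost pool remaining) = $7,928.12

Ending inventory = $7,928.12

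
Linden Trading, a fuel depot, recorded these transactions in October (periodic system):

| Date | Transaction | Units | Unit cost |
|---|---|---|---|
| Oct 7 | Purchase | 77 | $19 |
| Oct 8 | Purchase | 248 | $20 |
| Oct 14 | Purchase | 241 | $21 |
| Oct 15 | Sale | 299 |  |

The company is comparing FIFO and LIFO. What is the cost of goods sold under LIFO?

FIFO COGS: 77 @ $19 + 222 @ $20 = $5,903
LIFO COGS: 241 @ $21 + 58 @ $20 = $6,221

COGS = $6,221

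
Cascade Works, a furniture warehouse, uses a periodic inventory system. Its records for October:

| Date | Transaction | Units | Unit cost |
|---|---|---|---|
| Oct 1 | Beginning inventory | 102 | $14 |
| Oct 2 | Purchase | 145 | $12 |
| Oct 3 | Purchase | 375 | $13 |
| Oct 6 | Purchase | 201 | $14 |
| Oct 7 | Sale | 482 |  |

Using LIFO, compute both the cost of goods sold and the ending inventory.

Oct 7, 482 sold [LIFO — newest first]: 201 @ $14 + 281 @ $13 = $6,467
Ending inventory: 102 @ $14 + 145 @ $12 + 94 @ $13 = $4,390

COGS = $6,467; ending inventory = $4,390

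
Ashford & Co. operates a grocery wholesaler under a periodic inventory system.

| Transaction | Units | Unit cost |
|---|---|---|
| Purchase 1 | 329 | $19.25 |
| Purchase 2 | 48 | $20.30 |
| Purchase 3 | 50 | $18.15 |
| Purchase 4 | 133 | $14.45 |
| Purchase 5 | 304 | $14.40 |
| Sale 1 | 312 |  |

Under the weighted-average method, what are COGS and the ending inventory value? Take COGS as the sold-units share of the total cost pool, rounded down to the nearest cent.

COGS = $5,241.38; ending inventory = $9,273.22

Sale 1, sell 312: 312/864 × $14,514.60 → $5,241.38
Ending inventory (cost pool remaining) = $9,273.22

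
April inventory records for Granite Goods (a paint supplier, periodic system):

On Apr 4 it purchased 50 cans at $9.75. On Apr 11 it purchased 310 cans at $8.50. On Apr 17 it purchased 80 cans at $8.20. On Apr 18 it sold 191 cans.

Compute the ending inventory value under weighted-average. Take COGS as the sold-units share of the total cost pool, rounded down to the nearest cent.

Ending inventory = $2,138.29

Apr 18, sell 191: 191/440 × $3,778.50 → $1,640.21
Ending inventory (cost pool remaining) = $2,138.29
Check: goods available $3,778.50 = COGS $1,640.21 + ending $2,138.29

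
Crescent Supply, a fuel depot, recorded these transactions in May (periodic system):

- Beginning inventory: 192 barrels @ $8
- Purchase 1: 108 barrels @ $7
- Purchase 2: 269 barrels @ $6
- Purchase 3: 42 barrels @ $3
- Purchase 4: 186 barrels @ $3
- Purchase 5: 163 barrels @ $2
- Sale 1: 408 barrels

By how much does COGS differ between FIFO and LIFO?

FIFO COGS: 192 @ $8 + 108 @ $7 + 108 @ $6 = $2,940
LIFO COGS: 163 @ $2 + 186 @ $3 + 42 @ $3 + 17 @ $6 = $1,112
Difference = |$2,940 − $1,112| = $1,828

$1,828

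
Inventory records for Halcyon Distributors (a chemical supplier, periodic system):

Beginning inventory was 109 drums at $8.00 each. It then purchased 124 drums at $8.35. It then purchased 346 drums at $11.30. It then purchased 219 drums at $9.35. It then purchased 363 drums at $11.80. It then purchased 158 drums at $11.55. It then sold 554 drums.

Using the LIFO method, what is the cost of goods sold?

Sale 1 (554) [LIFO — newest first]: 158 @ $11.55 + 363 @ $11.80 + 33 @ $9.35 = $6,416.85
Ending inventory: 109 @ $8.00 + 124 @ $8.35 + 346 @ $11.30 + 186 @ $9.35 = $7,556.30

COGS = $6,416.85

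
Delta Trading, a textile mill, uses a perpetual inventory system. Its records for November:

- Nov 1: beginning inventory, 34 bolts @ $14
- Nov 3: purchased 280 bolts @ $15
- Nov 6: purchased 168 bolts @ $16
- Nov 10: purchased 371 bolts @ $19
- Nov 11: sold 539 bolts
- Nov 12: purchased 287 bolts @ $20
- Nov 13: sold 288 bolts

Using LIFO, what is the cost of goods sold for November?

COGS = $15,492

Nov 11, 539 sold [LIFO — newest first]: 371 @ $19 + 168 @ $16 = $9,737
Nov 13, 288 sold [LIFO — newest first]: 287 @ $20 + 1 @ $15 = $5,755
Total COGS = $9,737 + $5,755 = $15,492
Ending inventory: 34 @ $14 + 279 @ $15 = $4,661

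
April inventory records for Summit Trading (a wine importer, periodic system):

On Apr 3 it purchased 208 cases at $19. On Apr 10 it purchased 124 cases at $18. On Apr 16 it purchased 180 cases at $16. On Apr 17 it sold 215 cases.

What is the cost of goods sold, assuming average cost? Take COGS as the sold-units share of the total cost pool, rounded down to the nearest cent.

COGS = $3,806.17

Apr 17, sell 215: 215/512 × $9,064.00 → $3,806.17
Ending inventory (cost pool remaining) = $5,257.83
Check: goods available $9,064.00 = COGS $3,806.17 + ending $5,257.83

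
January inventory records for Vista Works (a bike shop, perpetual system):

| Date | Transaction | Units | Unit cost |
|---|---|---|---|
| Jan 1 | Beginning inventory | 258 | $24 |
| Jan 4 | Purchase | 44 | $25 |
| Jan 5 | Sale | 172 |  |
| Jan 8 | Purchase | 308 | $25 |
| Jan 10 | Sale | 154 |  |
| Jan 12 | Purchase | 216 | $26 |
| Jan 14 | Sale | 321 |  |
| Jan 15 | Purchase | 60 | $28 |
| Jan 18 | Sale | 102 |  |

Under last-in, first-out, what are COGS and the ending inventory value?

Jan 5, 172 sold [LIFO — newest first]: 44 @ $25 + 128 @ $24 = $4,172
Jan 10, 154 sold [LIFO — newest first]: 154 @ $25 = $3,850
Jan 14, 321 sold [LIFO — newest first]: 216 @ $26 + 105 @ $25 = $8,241
Jan 18, 102 sold [LIFO — newest first]: 60 @ $28 + 42 @ $25 = $2,730
Total COGS = $4,172 + $3,850 + $8,241 + $2,730 = $18,993
Ending inventory: 130 @ $24 + 7 @ $25 = $3,295

COGS = $18,993; ending inventory = $3,295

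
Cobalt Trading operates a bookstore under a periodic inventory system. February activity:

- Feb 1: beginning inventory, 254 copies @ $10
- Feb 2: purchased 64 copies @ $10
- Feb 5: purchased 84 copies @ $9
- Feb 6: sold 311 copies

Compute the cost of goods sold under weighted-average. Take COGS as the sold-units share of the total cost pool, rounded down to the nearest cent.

Feb 6, sell 311: 311/402 × $3,936.00 → $3,045.01
Ending inventory (cost pool remaining) = $890.99

COGS = $3,045.01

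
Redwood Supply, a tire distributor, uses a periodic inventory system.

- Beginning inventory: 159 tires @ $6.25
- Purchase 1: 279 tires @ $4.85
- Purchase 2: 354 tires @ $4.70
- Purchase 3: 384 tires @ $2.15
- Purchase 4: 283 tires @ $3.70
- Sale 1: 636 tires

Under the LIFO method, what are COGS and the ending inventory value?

COGS = $1,806.05; ending inventory = $4,077.35

Sale 1 (636) [LIFO — newest first]: 283 @ $3.70 + 353 @ $2.15 = $1,806.05
Ending inventory: 159 @ $6.25 + 279 @ $4.85 + 354 @ $4.70 + 31 @ $2.15 = $4,077.35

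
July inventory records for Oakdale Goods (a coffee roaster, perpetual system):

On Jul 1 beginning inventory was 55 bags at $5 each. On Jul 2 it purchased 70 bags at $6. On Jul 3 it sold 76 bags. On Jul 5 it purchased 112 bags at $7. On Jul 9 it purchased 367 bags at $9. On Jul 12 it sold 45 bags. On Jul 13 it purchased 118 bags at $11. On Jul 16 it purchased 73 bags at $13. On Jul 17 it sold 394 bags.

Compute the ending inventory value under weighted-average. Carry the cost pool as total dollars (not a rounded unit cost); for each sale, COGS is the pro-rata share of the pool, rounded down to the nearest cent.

After Jul 1: 55 on hand, pool $275.00 (≈ $5.0000 each)
After Jul 2: 125 on hand, pool $695.00 (≈ $5.5600 each)
Jul 3, sell 76: 76/125 × $695.00 → $422.56
After Jul 5: 161 on hand, pool $1,056.44 (≈ $6.5617 each)
After Jul 9: 528 on hand, pool $4,359.44 (≈ $8.2565 each)
Jul 12, sell 45: 45/528 × $4,359.44 → $371.54
After Jul 13: 601 on hand, pool $5,285.90 (≈ $8.7952 each)
After Jul 16: 674 on hand, pool $6,234.90 (≈ $9.2506 each)
Jul 17, sell 394: 394/674 × $6,234.90 → $3,644.73
Total COGS = $422.56 + $371.54 + $3,644.73 = $4,438.83
Ending inventory (cost pool remaining) = $2,590.17
Check: goods available $7,029.00 = COGS $4,438.83 + ending $2,590.17

Ending inventory = $2,590.17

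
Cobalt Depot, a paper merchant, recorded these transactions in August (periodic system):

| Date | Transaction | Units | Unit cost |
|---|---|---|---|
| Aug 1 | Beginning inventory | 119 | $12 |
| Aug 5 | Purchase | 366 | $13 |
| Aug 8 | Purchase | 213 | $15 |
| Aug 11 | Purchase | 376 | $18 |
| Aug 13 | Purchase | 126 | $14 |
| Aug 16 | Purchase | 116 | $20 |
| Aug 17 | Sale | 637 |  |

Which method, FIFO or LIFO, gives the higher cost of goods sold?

LIFO

FIFO COGS: 119 @ $12 + 366 @ $13 + 152 @ $15 = $8,466
LIFO COGS: 116 @ $20 + 126 @ $14 + 376 @ $18 + 19 @ $15 = $11,137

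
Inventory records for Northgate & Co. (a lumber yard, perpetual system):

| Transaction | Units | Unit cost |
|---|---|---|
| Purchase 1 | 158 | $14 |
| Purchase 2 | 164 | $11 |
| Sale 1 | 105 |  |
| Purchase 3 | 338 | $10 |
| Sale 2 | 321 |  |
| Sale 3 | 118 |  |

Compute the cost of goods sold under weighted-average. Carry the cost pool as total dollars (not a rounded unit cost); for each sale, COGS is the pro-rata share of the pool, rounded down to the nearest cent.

After Purchase 1: 158 on hand, pool $2,212.00 (≈ $14.0000 each)
After Purchase 2: 322 on hand, pool $4,016.00 (≈ $12.4720 each)
Sale 1, sell 105: 105/322 × $4,016.00 → $1,309.56
After Purchase 3: 555 on hand, pool $6,086.44 (≈ $10.9666 each)
Sale 2, sell 321: 321/555 × $6,086.44 → $3,520.26
Sale 3, sell 118: 118/234 × $2,566.18 → $1,294.05
Total COGS = $1,309.56 + $3,520.26 + $1,294.05 = $6,123.87
Ending inventory (cost pool remaining) = $1,272.13

COGS = $6,123.87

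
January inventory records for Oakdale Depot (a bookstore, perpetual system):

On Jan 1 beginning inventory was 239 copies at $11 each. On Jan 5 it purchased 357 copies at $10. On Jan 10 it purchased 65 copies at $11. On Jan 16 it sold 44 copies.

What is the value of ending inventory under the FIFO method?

Ending inventory = $6,430

Jan 16, 44 sold [FIFO — oldest first]: 44 @ $11 = $484
Ending inventory: 195 @ $11 + 357 @ $10 + 65 @ $11 = $6,430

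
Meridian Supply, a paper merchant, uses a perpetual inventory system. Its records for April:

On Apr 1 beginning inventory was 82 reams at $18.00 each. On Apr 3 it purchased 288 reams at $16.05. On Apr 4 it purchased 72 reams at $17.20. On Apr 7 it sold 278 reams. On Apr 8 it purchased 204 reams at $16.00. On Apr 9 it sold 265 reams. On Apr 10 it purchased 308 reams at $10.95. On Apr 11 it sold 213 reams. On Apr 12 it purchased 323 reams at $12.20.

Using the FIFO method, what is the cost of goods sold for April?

COGS = $11,805.30

Apr 7, 278 sold [FIFO — oldest first]: 82 @ $18.00 + 196 @ $16.05 = $4,621.80
Apr 9, 265 sold [FIFO — oldest first]: 92 @ $16.05 + 72 @ $17.20 + 101 @ $16.00 = $4,331.00
Apr 11, 213 sold [FIFO — oldest first]: 103 @ $16.00 + 110 @ $10.95 = $2,852.50
Total COGS = $4,621.80 + $4,331.00 + $2,852.50 = $11,805.30
Ending inventory: 198 @ $10.95 + 323 @ $12.20 = $6,108.70
Check: goods available $17,914.00 = COGS $11,805.30 + ending $6,108.70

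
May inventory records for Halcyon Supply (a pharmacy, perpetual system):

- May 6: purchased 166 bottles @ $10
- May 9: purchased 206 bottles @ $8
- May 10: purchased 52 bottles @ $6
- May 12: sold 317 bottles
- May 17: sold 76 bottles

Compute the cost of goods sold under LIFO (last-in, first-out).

COGS = $3,310

May 12, 317 sold [LIFO — newest first]: 52 @ $6 + 206 @ $8 + 59 @ $10 = $2,550
May 17, 76 sold [LIFO — newest first]: 76 @ $10 = $760
Total COGS = $2,550 + $760 = $3,310
Ending inventory: 31 @ $10 = $310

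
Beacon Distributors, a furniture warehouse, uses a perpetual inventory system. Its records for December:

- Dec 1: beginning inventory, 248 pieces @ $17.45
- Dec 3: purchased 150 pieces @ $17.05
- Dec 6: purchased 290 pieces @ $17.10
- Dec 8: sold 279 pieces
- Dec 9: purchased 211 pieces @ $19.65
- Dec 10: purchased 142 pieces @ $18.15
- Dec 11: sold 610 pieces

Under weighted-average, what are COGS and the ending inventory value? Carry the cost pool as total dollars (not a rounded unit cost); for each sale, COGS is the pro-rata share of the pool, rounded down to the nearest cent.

COGS = $15,821.87; ending inventory = $2,745.68

After Dec 1: 248 on hand, pool $4,327.60 (≈ $17.4500 each)
After Dec 3: 398 on hand, pool $6,885.10 (≈ $17.2992 each)
After Dec 6: 688 on hand, pool $11,844.10 (≈ $17.2153 each)
Dec 8, sell 279: 279/688 × $11,844.10 → $4,803.05
After Dec 9: 620 on hand, pool $11,187.20 (≈ $18.0439 each)
After Dec 10: 762 on hand, pool $13,764.50 (≈ $18.0636 each)
Dec 11, sell 610: 610/762 × $13,764.50 → $11,018.82
Total COGS = $4,803.05 + $11,018.82 = $15,821.87
Ending inventory (cost pool remaining) = $2,745.68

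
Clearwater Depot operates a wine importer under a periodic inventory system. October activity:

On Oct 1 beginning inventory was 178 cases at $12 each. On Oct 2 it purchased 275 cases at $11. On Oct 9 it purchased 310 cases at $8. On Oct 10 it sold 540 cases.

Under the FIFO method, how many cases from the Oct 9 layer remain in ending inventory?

Oct 10, 540 sold [FIFO — oldest first]: 178 @ $12 + 275 @ $11 + 87 @ $8 = $5,857
Ending inventory: 223 @ $8 = $1,784

223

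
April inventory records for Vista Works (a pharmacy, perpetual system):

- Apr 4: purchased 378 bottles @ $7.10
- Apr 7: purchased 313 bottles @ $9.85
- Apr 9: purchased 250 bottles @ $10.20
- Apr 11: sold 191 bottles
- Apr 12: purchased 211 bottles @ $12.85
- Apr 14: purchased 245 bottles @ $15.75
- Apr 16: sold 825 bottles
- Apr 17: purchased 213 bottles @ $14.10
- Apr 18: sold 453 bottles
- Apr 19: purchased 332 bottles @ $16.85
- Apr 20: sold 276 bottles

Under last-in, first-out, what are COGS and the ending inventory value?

Apr 11, 191 sold [LIFO — newest first]: 191 @ $10.20 = $1,948.20
Apr 16, 825 sold [LIFO — newest first]: 245 @ $15.75 + 211 @ $12.85 + 59 @ $10.20 + 310 @ $9.85 = $10,225.40
Apr 18, 453 sold [LIFO — newest first]: 213 @ $14.10 + 3 @ $9.85 + 237 @ $7.10 = $4,715.55
Apr 20, 276 sold [LIFO — newest first]: 276 @ $16.85 = $4,650.60
Total COGS = $1,948.20 + $10,225.40 + $4,715.55 + $4,650.60 = $21,539.75
Ending inventory: 141 @ $7.10 + 56 @ $16.85 = $1,944.70
Check: goods available $23,484.45 = COGS $21,539.75 + ending $1,944.70

COGS = $21,539.75; ending inventory = $1,944.70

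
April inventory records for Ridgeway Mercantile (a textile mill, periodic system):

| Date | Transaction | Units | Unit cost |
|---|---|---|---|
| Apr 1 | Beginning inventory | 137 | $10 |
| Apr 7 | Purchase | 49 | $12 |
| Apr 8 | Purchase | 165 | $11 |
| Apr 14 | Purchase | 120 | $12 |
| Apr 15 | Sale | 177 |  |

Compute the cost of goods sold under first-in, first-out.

COGS = $1,850

Apr 15, 177 sold [FIFO — oldest first]: 137 @ $10 + 40 @ $12 = $1,850
Ending inventory: 9 @ $12 + 165 @ $11 + 120 @ $12 = $3,363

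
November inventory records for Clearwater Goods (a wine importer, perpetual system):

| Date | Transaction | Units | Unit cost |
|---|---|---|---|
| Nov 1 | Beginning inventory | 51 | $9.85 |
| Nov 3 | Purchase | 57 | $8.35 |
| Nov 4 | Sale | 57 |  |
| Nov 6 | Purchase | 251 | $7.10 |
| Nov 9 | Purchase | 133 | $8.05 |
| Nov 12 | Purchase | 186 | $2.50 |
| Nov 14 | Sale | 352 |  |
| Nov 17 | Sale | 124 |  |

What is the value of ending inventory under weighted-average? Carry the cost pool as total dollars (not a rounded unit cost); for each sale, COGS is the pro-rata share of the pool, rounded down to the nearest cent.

Ending inventory = $882.55

After Nov 1: 51 on hand, pool $502.35 (≈ $9.8500 each)
After Nov 3: 108 on hand, pool $978.30 (≈ $9.0583 each)
Nov 4, sell 57: 57/108 × $978.30 → $516.32
After Nov 6: 302 on hand, pool $2,244.08 (≈ $7.4307 each)
After Nov 9: 435 on hand, pool $3,314.73 (≈ $7.6201 each)
After Nov 12: 621 on hand, pool $3,779.73 (≈ $6.0865 each)
Nov 14, sell 352: 352/621 × $3,779.73 → $2,142.45
Nov 17, sell 124: 124/269 × $1,637.28 → $754.73
Total COGS = $516.32 + $2,142.45 + $754.73 = $3,413.50
Ending inventory (cost pool remaining) = $882.55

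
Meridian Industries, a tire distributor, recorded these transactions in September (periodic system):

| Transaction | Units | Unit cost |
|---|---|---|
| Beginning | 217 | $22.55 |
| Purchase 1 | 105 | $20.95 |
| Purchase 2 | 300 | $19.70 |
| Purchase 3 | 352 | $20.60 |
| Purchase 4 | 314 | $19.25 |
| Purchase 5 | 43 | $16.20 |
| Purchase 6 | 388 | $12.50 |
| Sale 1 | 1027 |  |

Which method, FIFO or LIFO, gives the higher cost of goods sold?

FIFO COGS: 217 @ $22.55 + 105 @ $20.95 + 300 @ $19.70 + 352 @ $20.60 + 53 @ $19.25 = $21,274.55
LIFO COGS: 388 @ $12.50 + 43 @ $16.20 + 314 @ $19.25 + 282 @ $20.60 = $17,400.30

FIFO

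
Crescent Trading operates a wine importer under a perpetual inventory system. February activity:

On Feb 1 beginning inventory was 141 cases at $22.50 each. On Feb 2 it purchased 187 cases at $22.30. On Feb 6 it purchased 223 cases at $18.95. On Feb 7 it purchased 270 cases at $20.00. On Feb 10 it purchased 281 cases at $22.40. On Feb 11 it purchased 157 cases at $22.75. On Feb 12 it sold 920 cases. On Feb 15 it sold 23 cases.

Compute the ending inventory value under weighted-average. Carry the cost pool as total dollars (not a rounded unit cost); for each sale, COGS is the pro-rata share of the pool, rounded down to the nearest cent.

Ending inventory = $6,735.30

After Feb 1: 141 on hand, pool $3,172.50 (≈ $22.5000 each)
After Feb 2: 328 on hand, pool $7,342.60 (≈ $22.3860 each)
After Feb 6: 551 on hand, pool $11,568.45 (≈ $20.9954 each)
After Feb 7: 821 on hand, pool $16,968.45 (≈ $20.6680 each)
After Feb 10: 1102 on hand, pool $23,262.85 (≈ $21.1097 each)
After Feb 11: 1259 on hand, pool $26,834.60 (≈ $21.3142 each)
Feb 12, sell 920: 920/1259 × $26,834.60 → $19,609.08
Feb 15, sell 23: 23/339 × $7,225.52 → $490.22
Total COGS = $19,609.08 + $490.22 = $20,099.30
Ending inventory (cost pool remaining) = $6,735.30
Check: goods available $26,834.60 = COGS $20,099.30 + ending $6,735.30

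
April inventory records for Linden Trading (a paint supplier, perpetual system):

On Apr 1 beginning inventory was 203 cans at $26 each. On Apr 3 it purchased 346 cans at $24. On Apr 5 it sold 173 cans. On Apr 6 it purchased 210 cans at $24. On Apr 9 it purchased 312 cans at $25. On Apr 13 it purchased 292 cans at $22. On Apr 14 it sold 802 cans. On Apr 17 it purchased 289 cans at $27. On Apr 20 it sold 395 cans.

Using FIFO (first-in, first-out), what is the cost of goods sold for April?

Apr 5, 173 sold [FIFO — oldest first]: 173 @ $26 = $4,498
Apr 14, 802 sold [FIFO — oldest first]: 30 @ $26 + 346 @ $24 + 210 @ $24 + 216 @ $25 = $19,524
Apr 20, 395 sold [FIFO — oldest first]: 96 @ $25 + 292 @ $22 + 7 @ $27 = $9,013
Total COGS = $4,498 + $19,524 + $9,013 = $33,035
Ending inventory: 282 @ $27 = $7,614
Check: goods available $40,649 = COGS $33,035 + ending $7,614

COGS = $33,035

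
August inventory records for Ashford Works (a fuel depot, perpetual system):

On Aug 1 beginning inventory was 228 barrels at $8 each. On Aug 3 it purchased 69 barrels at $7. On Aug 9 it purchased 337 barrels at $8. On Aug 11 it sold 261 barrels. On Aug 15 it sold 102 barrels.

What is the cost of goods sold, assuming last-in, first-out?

COGS = $2,878

Aug 11, 261 sold [LIFO — newest first]: 261 @ $8 = $2,088
Aug 15, 102 sold [LIFO — newest first]: 76 @ $8 + 26 @ $7 = $790
Total COGS = $2,088 + $790 = $2,878
Ending inventory: 228 @ $8 + 43 @ $7 = $2,125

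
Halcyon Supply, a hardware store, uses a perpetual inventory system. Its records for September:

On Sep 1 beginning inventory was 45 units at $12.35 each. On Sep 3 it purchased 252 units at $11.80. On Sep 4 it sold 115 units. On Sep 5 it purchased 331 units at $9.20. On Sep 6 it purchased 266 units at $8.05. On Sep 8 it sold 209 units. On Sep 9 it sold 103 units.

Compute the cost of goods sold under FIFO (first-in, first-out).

COGS = $4,725.35

Sep 4, 115 sold [FIFO — oldest first]: 45 @ $12.35 + 70 @ $11.80 = $1,381.75
Sep 8, 209 sold [FIFO — oldest first]: 182 @ $11.80 + 27 @ $9.20 = $2,396.00
Sep 9, 103 sold [FIFO — oldest first]: 103 @ $9.20 = $947.60
Total COGS = $1,381.75 + $2,396.00 + $947.60 = $4,725.35
Ending inventory: 201 @ $9.20 + 266 @ $8.05 = $3,990.50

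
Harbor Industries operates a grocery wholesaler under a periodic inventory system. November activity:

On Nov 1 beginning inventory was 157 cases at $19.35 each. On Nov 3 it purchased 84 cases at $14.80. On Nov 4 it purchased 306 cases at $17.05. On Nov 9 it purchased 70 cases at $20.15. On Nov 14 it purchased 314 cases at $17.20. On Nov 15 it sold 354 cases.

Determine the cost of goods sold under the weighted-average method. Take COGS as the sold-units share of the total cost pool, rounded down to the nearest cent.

COGS = $6,201.55

Nov 15, sell 354: 354/931 × $16,309.75 → $6,201.55
Ending inventory (cost pool remaining) = $10,108.20
Check: goods available $16,309.75 = COGS $6,201.55 + ending $10,108.20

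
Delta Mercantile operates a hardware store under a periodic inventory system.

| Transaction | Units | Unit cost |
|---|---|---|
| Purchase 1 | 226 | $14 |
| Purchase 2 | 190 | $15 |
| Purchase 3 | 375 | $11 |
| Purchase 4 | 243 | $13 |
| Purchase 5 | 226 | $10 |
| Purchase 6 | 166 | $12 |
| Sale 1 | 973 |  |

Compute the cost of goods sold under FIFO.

Sale 1 (973) [FIFO — oldest first]: 226 @ $14 + 190 @ $15 + 375 @ $11 + 182 @ $13 = $12,505
Ending inventory: 61 @ $13 + 226 @ $10 + 166 @ $12 = $5,045

COGS = $12,505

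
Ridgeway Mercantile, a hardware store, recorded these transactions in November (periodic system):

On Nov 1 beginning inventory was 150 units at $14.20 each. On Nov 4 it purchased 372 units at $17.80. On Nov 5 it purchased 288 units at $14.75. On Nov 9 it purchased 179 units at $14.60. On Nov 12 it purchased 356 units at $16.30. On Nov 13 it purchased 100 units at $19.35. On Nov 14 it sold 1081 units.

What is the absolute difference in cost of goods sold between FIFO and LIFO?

$299.00

FIFO COGS: 150 @ $14.20 + 372 @ $17.80 + 288 @ $14.75 + 179 @ $14.60 + 92 @ $16.30 = $17,112.60
LIFO COGS: 100 @ $19.35 + 356 @ $16.30 + 179 @ $14.60 + 288 @ $14.75 + 158 @ $17.80 = $17,411.60
Difference = |$17,112.60 − $17,411.60| = $299.00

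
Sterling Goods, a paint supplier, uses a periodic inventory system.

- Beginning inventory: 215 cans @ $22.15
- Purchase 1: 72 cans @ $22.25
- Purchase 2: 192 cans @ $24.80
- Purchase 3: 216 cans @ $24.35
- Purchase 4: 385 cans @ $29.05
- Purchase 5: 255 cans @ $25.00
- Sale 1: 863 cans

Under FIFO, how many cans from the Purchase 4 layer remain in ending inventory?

217

Sale 1 (863) [FIFO — oldest first]: 215 @ $22.15 + 72 @ $22.25 + 192 @ $24.80 + 216 @ $24.35 + 168 @ $29.05 = $21,265.85
Ending inventory: 217 @ $29.05 + 255 @ $25.00 = $12,678.85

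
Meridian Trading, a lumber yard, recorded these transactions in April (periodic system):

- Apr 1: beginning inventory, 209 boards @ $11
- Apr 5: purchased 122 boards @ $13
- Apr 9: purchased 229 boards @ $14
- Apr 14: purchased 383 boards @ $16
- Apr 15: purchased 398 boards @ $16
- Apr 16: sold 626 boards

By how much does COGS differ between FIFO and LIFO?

FIFO COGS: 209 @ $11 + 122 @ $13 + 229 @ $14 + 66 @ $16 = $8,147
LIFO COGS: 398 @ $16 + 228 @ $16 = $10,016
Difference = |$8,147 − $10,016| = $1,869

$1,869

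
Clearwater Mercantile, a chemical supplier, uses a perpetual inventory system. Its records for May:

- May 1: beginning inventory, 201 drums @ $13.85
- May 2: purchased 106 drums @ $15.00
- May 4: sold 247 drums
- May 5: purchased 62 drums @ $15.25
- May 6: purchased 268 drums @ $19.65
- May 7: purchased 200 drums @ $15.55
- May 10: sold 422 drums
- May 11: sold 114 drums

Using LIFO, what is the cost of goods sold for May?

May 4, 247 sold [LIFO — newest first]: 106 @ $15.00 + 141 @ $13.85 = $3,542.85
May 10, 422 sold [LIFO — newest first]: 200 @ $15.55 + 222 @ $19.65 = $7,472.30
May 11, 114 sold [LIFO — newest first]: 46 @ $19.65 + 62 @ $15.25 + 6 @ $13.85 = $1,932.50
Total COGS = $3,542.85 + $7,472.30 + $1,932.50 = $12,947.65
Ending inventory: 54 @ $13.85 = $747.90

COGS = $12,947.65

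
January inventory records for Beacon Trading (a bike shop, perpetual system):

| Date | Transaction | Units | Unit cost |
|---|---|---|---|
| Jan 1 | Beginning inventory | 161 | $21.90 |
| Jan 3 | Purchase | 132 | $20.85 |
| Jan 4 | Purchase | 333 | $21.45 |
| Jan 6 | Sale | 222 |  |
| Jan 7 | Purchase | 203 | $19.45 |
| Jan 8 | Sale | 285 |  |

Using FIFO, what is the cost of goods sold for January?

COGS = $10,868.40

Jan 6, 222 sold [FIFO — oldest first]: 161 @ $21.90 + 61 @ $20.85 = $4,797.75
Jan 8, 285 sold [FIFO — oldest first]: 71 @ $20.85 + 214 @ $21.45 = $6,070.65
Total COGS = $4,797.75 + $6,070.65 = $10,868.40
Ending inventory: 119 @ $21.45 + 203 @ $19.45 = $6,500.90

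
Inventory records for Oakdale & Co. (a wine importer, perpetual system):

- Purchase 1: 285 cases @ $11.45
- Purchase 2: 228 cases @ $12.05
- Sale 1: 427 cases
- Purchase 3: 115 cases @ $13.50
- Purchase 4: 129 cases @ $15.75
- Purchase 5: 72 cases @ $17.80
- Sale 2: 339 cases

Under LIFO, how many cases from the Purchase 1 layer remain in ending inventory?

Sale 1 (427) [LIFO — newest first]: 228 @ $12.05 + 199 @ $11.45 = $5,025.95
Sale 2 (339) [LIFO — newest first]: 72 @ $17.80 + 129 @ $15.75 + 115 @ $13.50 + 23 @ $11.45 = $5,129.20
Total COGS = $5,025.95 + $5,129.20 = $10,155.15
Ending inventory: 63 @ $11.45 = $721.35
Check: goods available $10,876.50 = COGS $10,155.15 + ending $721.35

63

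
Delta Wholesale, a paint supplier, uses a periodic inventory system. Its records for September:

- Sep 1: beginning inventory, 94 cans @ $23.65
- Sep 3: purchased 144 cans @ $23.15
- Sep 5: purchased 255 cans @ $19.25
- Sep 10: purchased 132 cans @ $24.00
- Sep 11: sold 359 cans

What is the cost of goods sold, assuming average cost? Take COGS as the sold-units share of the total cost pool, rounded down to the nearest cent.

COGS = $7,831.05

Sep 11, sell 359: 359/625 × $13,633.45 → $7,831.05
Ending inventory (cost pool remaining) = $5,802.40
Check: goods available $13,633.45 = COGS $7,831.05 + ending $5,802.40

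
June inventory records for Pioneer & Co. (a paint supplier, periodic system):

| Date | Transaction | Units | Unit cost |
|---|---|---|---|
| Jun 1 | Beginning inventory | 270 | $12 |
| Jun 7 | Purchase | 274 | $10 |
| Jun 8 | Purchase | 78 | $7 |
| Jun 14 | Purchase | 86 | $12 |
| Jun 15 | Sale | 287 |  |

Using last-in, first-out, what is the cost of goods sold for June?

COGS = $2,808

Jun 15, 287 sold [LIFO — newest first]: 86 @ $12 + 78 @ $7 + 123 @ $10 = $2,808
Ending inventory: 270 @ $12 + 151 @ $10 = $4,750
Check: goods available $7,558 = COGS $2,808 + ending $4,750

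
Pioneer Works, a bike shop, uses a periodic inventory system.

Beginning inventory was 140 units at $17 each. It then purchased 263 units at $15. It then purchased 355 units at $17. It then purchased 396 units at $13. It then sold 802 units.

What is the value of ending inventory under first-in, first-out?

Sale 1 (802) [FIFO — oldest first]: 140 @ $17 + 263 @ $15 + 355 @ $17 + 44 @ $13 = $12,932
Ending inventory: 352 @ $13 = $4,576

Ending inventory = $4,576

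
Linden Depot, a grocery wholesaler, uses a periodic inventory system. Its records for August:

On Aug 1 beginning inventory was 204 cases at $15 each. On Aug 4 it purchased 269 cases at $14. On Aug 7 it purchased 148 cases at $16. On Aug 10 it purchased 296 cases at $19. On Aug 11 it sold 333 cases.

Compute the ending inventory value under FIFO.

Ending inventory = $9,952

Aug 11, 333 sold [FIFO — oldest first]: 204 @ $15 + 129 @ $14 = $4,866
Ending inventory: 140 @ $14 + 148 @ $16 + 296 @ $19 = $9,952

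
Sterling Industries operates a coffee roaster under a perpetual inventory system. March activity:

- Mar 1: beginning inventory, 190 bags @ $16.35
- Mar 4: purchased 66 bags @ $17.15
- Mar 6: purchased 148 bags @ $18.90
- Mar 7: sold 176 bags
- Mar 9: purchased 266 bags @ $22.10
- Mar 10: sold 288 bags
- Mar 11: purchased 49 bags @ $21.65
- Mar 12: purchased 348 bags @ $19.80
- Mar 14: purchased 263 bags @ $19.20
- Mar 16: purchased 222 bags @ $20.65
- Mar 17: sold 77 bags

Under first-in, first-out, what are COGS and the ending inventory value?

COGS = $10,063.30; ending inventory = $20,436.05

Mar 7, 176 sold [FIFO — oldest first]: 176 @ $16.35 = $2,877.60
Mar 10, 288 sold [FIFO — oldest first]: 14 @ $16.35 + 66 @ $17.15 + 148 @ $18.90 + 60 @ $22.10 = $5,484.00
Mar 17, 77 sold [FIFO — oldest first]: 77 @ $22.10 = $1,701.70
Total COGS = $2,877.60 + $5,484.00 + $1,701.70 = $10,063.30
Ending inventory: 129 @ $22.10 + 49 @ $21.65 + 348 @ $19.80 + 263 @ $19.20 + 222 @ $20.65 = $20,436.05
Check: goods available $30,499.35 = COGS $10,063.30 + ending $20,436.05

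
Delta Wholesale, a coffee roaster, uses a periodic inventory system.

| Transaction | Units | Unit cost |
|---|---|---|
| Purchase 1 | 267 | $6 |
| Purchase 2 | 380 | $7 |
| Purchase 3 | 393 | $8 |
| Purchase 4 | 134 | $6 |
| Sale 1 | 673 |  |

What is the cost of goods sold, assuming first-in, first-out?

COGS = $4,470

Sale 1 (673) [FIFO — oldest first]: 267 @ $6 + 380 @ $7 + 26 @ $8 = $4,470
Ending inventory: 367 @ $8 + 134 @ $6 = $3,740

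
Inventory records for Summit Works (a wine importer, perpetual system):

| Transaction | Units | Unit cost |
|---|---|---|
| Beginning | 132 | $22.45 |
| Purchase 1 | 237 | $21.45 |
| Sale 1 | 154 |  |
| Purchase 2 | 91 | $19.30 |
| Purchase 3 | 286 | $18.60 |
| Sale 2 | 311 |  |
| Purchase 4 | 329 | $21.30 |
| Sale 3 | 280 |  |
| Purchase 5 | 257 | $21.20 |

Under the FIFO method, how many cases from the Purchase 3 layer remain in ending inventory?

1

Sale 1 (154) [FIFO — oldest first]: 132 @ $22.45 + 22 @ $21.45 = $3,435.30
Sale 2 (311) [FIFO — oldest first]: 215 @ $21.45 + 91 @ $19.30 + 5 @ $18.60 = $6,461.05
Sale 3 (280) [FIFO — oldest first]: 280 @ $18.60 = $5,208.00
Total COGS = $3,435.30 + $6,461.05 + $5,208.00 = $15,104.35
Ending inventory: 1 @ $18.60 + 329 @ $21.30 + 257 @ $21.20 = $12,474.70
Check: goods available $27,579.05 = COGS $15,104.35 + ending $12,474.70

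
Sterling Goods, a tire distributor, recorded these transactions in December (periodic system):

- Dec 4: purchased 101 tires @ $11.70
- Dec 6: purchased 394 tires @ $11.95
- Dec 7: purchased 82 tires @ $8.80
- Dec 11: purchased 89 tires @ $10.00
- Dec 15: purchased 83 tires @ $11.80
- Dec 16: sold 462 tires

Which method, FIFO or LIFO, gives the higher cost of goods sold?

FIFO

FIFO COGS: 101 @ $11.70 + 361 @ $11.95 = $5,495.65
LIFO COGS: 83 @ $11.80 + 89 @ $10.00 + 82 @ $8.80 + 208 @ $11.95 = $5,076.60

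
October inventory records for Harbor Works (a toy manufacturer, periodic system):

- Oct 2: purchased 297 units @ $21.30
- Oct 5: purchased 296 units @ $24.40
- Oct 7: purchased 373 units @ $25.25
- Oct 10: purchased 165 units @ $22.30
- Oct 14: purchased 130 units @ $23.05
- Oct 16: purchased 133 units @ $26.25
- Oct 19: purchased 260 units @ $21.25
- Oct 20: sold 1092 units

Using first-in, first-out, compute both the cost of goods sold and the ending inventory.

Oct 20, 1092 sold [FIFO — oldest first]: 297 @ $21.30 + 296 @ $24.40 + 373 @ $25.25 + 126 @ $22.30 = $25,776.55
Ending inventory: 39 @ $22.30 + 130 @ $23.05 + 133 @ $26.25 + 260 @ $21.25 = $12,882.45

COGS = $25,776.55; ending inventory = $12,882.45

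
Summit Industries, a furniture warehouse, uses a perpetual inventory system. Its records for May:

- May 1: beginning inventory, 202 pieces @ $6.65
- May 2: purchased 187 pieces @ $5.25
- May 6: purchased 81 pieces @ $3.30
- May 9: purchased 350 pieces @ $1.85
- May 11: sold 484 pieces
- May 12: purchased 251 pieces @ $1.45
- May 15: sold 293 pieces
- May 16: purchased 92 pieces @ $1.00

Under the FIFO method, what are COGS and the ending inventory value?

COGS = $3,160.30; ending inventory = $535.50

May 11, 484 sold [FIFO — oldest first]: 202 @ $6.65 + 187 @ $5.25 + 81 @ $3.30 + 14 @ $1.85 = $2,618.25
May 15, 293 sold [FIFO — oldest first]: 293 @ $1.85 = $542.05
Total COGS = $2,618.25 + $542.05 = $3,160.30
Ending inventory: 43 @ $1.85 + 251 @ $1.45 + 92 @ $1.00 = $535.50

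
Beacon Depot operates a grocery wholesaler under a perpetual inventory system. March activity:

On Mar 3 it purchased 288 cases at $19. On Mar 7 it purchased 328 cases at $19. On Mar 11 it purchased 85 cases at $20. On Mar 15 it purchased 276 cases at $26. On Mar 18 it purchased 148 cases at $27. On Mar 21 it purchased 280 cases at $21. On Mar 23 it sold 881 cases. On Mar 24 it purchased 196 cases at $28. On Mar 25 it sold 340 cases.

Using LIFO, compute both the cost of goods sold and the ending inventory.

COGS = $28,724; ending inventory = $7,220

Mar 23, 881 sold [LIFO — newest first]: 280 @ $21 + 148 @ $27 + 276 @ $26 + 85 @ $20 + 92 @ $19 = $20,500
Mar 25, 340 sold [LIFO — newest first]: 196 @ $28 + 144 @ $19 = $8,224
Total COGS = $20,500 + $8,224 = $28,724
Ending inventory: 288 @ $19 + 92 @ $19 = $7,220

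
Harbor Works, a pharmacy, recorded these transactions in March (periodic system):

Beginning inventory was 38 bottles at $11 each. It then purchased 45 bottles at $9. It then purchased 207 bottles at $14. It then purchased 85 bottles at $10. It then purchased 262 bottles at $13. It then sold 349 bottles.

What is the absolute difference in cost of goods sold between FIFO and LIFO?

$27

FIFO COGS: 38 @ $11 + 45 @ $9 + 207 @ $14 + 59 @ $10 = $4,311
LIFO COGS: 262 @ $13 + 85 @ $10 + 2 @ $14 = $4,284
Difference = |$4,311 − $4,284| = $27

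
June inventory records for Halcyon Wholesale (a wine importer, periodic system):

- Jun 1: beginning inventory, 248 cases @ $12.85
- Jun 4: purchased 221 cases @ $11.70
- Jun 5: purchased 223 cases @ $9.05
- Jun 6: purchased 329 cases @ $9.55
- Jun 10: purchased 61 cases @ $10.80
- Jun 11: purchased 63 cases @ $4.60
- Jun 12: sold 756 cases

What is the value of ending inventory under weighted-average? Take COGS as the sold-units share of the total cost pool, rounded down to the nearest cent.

Jun 12, sell 756: 756/1145 × $11,881.20 → $7,844.70
Ending inventory (cost pool remaining) = $4,036.50
Check: goods available $11,881.20 = COGS $7,844.70 + ending $4,036.50

Ending inventory = $4,036.50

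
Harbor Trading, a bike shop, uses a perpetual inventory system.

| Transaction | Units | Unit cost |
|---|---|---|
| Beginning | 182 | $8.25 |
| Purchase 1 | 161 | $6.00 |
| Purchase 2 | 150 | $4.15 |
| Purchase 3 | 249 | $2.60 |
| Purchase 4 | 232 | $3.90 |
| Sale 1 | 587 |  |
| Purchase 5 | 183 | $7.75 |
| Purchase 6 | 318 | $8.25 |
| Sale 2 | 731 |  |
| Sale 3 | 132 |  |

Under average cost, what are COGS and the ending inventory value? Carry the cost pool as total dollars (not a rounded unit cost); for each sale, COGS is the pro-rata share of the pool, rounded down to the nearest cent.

COGS = $8,518.23; ending inventory = $165.72

After Beginning: 182 on hand, pool $1,501.50 (≈ $8.2500 each)
After Purchase 1: 343 on hand, pool $2,467.50 (≈ $7.1939 each)
After Purchase 2: 493 on hand, pool $3,090.00 (≈ $6.2677 each)
After Purchase 3: 742 on hand, pool $3,737.40 (≈ $5.0369 each)
After Purchase 4: 974 on hand, pool $4,642.20 (≈ $4.7661 each)
Sale 1, sell 587: 587/974 × $4,642.20 → $2,797.71
After Purchase 5: 570 on hand, pool $3,262.74 (≈ $5.7241 each)
After Purchase 6: 888 on hand, pool $5,886.24 (≈ $6.6286 each)
Sale 2, sell 731: 731/888 × $5,886.24 → $4,845.54
Sale 3, sell 132: 132/157 × $1,040.70 → $874.98
Total COGS = $2,797.71 + $4,845.54 + $874.98 = $8,518.23
Ending inventory (cost pool remaining) = $165.72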